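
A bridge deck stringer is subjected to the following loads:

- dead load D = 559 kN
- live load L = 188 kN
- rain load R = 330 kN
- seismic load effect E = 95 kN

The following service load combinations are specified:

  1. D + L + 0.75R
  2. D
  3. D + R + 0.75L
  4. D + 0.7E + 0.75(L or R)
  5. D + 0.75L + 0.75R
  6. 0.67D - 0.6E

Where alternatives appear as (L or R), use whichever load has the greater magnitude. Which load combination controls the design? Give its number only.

Combination 3

(L or R) → R = 330 kN.
1. 1.0(559) + 1.0(188) + 0.75(330) = 559.0 + 188.0 + 247.5 = 994.5
2. 1.0(559) = 559.0
3. 1.0(559) + 1.0(330) + 0.75(188) = 559.0 + 330.0 + 141.0 = 1030.0
4. 1.0(559) + 0.7(95) + 0.75(330) = 559.0 + 66.5 + 247.5 = 873.0
5. 1.0(559) + 0.75(188) + 0.75(330) = 559.0 + 141.0 + 247.5 = 947.5
6. 0.67(559) - 0.6(95) = 374.5 - 57.0 = 317.5
The largest value is 1030.0 kN from combination 3.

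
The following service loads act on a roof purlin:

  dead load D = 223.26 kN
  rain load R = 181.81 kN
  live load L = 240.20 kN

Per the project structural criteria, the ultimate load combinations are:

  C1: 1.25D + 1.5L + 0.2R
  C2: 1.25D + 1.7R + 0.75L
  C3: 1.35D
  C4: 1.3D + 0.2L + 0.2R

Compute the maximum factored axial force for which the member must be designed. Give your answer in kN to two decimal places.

768.30 kN

C1: 1.25(223.26) + 1.5(240.20) + 0.2(181.81) = 279.08 + 360.30 + 36.36 = 675.74
C2: 1.25(223.26) + 1.7(181.81) + 0.75(240.20) = 768.30
C3: 1.35(223.26) = 301.40
C4: 1.3(223.26) + 0.2(240.20) + 0.2(181.81) = 290.24 + 48.04 + 36.36 = 374.64
The controlling combination is 2, giving 768.30 kN.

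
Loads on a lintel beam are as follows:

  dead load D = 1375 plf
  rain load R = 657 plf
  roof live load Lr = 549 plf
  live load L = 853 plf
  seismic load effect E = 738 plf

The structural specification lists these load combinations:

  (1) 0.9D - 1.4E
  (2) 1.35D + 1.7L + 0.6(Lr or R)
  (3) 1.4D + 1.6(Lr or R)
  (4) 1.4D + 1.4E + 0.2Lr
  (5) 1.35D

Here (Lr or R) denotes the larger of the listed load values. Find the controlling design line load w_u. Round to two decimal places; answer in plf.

3700.55 plf

(Lr or R) → R = 657 plf.
(1) 0.9(1375) - 1.4(738) = 204.30
(2) 1.35(1375) + 1.7(853) + 0.6(657) = 3700.55
(3) 1.4(1375) + 1.6(657) = 2976.20
(4) 1.4(1375) + 1.4(738) + 0.2(549) = 3068.00
(5) 1.35(1375) = 1856.25
Maximum is from combination 2.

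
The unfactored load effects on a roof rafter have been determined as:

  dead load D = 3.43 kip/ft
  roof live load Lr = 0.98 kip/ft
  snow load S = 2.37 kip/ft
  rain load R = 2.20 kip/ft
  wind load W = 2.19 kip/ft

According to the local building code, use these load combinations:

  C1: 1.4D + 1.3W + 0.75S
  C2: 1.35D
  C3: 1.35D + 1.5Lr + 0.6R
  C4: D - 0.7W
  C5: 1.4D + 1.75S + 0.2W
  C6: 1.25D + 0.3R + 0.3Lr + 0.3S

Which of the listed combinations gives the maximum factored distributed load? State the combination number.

C1: 1.4(3.43) + 1.3(2.19) + 0.75(2.37) = 9.43
C2: 1.35(3.43) = 4.63
C3: 1.35(3.43) + 1.5(0.98) + 0.6(2.20) = 7.42
C4: 1.0(3.43) - 0.7(2.19) = 1.90
C5: 1.4(3.43) + 1.75(2.37) + 0.2(2.19) = 9.39
C6: 1.25(3.43) + 0.3(2.20) + 0.3(0.98) + 0.3(2.37) = 5.95
The largest value is 9.43 kip/ft from combination 1.

Combination 1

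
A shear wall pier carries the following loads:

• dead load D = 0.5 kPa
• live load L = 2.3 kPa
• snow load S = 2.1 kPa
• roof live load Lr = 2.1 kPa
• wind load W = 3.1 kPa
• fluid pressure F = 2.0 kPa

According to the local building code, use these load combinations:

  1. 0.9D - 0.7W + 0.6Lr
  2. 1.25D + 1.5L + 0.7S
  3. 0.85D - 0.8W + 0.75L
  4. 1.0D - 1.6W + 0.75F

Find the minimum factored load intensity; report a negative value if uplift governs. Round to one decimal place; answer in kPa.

-3.0 kPa

1. 0.9(0.5) - 0.7(3.1) + 0.6(2.1) = -0.5
2. 1.25(0.5) + 1.5(2.3) + 0.7(2.1) = 5.5
3. 0.85(0.5) - 0.8(3.1) + 0.75(2.3) = -0.3
4. 1.0(0.5) - 1.6(3.1) + 0.75(2.0) = 0.5 - 5.0 + 1.5 = -3.0
Combination 4 gives the minimum: -3.0 kPa.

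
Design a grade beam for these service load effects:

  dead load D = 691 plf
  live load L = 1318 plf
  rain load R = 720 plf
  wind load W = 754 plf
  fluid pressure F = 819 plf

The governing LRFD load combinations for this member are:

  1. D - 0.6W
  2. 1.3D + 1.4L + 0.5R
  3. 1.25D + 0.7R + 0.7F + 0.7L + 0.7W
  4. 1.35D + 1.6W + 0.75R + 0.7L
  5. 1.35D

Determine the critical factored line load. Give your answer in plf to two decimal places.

3601.85 plf

1. 1.0(691) - 0.6(754) = 691.00 - 452.40 = 238.60
2. 1.3(691) + 1.4(1318) + 0.5(720) = 898.30 + 1845.20 + 360.00 = 3103.50
3. 1.25(691) + 0.7(720) + 0.7(819) + 0.7(1318) + 0.7(754) = 863.75 + 504.00 + 573.30 + 922.60 + 527.80 = 3391.45
4. 1.35(691) + 1.6(754) + 0.75(720) + 0.7(1318) = 932.85 + 1206.40 + 540.00 + 922.60 = 3601.85
5. 1.35(691) = 932.85
The controlling combination is 4, giving 3601.85 plf.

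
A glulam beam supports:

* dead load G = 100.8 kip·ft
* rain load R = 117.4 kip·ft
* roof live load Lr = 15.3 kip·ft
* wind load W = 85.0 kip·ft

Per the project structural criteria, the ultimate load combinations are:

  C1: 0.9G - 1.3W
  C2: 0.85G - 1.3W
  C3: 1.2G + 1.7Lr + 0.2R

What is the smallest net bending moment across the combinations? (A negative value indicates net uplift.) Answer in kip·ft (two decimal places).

-24.82 kip·ft

C1: 0.9(100.8) - 1.3(85.0) = 90.72 - 110.50 = -19.78
C2: 0.85(100.8) - 1.3(85.0) = 85.68 - 110.50 = -24.82
C3: 1.2(100.8) + 1.7(15.3) + 0.2(117.4) = 120.96 + 26.01 + 23.48 = 170.45
Combination 2 gives the minimum: -24.82 kip·ft.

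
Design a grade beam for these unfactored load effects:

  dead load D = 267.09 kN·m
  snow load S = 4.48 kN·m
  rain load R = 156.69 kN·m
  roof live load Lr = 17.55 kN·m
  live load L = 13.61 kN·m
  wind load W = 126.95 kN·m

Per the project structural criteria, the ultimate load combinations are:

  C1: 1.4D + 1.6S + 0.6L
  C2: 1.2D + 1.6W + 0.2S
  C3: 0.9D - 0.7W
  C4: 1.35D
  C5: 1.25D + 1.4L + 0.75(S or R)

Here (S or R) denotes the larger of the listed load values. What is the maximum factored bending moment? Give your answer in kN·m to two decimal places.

524.52 kN·m

(S or R) → R = 156.69 kN·m.
C1: 1.4(267.09) + 1.6(4.48) + 0.6(13.61) = 389.26
C2: 1.2(267.09) + 1.6(126.95) + 0.2(4.48) = 524.52
C3: 0.9(267.09) - 0.7(126.95) = 151.52
C4: 1.35(267.09) = 360.57
C5: 1.25(267.09) + 1.4(13.61) + 0.75(156.69) = 333.86 + 19.05 + 117.52 = 470.43
Maximum is from combination 2.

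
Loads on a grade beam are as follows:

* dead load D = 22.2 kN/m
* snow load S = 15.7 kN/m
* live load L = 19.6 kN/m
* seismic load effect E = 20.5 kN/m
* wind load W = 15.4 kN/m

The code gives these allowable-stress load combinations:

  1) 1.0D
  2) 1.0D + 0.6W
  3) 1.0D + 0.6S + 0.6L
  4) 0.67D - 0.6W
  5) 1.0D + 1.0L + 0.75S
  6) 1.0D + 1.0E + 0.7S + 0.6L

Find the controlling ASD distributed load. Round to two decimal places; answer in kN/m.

65.45 kN/m

1) 1.0(22.2) = 22.20
2) 1.0(22.2) + 0.6(15.4) = 22.20 + 9.24 = 31.44
3) 1.0(22.2) + 0.6(15.7) + 0.6(19.6) = 22.20 + 9.42 + 11.76 = 43.38
4) 0.67(22.2) - 0.6(15.4) = 14.87 - 9.24 = 5.63
5) 1.0(22.2) + 1.0(19.6) + 0.75(15.7) = 22.20 + 19.60 + 11.78 = 53.58
6) 1.0(22.2) + 1.0(20.5) + 0.7(15.7) + 0.6(19.6) = 22.20 + 20.50 + 10.99 + 11.76 = 65.45
Combination 6 governs: w = 65.45 kN/m.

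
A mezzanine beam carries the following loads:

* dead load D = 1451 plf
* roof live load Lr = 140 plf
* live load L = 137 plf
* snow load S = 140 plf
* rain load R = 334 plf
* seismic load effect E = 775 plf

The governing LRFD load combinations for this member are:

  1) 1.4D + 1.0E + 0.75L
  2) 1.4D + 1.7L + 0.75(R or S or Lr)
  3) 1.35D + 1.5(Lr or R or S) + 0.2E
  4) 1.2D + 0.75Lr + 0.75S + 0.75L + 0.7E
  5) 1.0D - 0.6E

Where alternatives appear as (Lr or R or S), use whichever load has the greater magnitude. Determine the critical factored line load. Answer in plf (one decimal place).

2909.2 plf

(R or S or Lr) → R = 334 plf; (Lr or R or S) → R = 334 plf.
1) 1.4(1451) + 1.0(775) + 0.75(137) = 2031.4 + 775.0 + 102.8 = 2909.2
2) 1.4(1451) + 1.7(137) + 0.75(334) = 2031.4 + 232.9 + 250.5 = 2514.8
3) 1.35(1451) + 1.5(334) + 0.2(775) = 1958.9 + 501.0 + 155.0 = 2614.9
4) 1.2(1451) + 0.75(140) + 0.75(140) + 0.75(137) + 0.7(775) = 1741.2 + 105.0 + 105.0 + 102.8 + 542.5 = 2596.5
5) 1.0(1451) - 0.6(775) = 1451.0 - 465.0 = 986.0
Maximum is from combination 1.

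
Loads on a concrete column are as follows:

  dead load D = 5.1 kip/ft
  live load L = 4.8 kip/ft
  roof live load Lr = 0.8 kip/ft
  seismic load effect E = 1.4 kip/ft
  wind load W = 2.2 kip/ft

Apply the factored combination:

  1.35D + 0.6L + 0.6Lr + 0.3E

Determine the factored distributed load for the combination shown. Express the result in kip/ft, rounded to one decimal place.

10.7 kip/ft

1.35(5.1) + 0.6(4.8) + 0.6(0.8) + 0.3(1.4) = 10.7
w_u = 10.7 kip/ft.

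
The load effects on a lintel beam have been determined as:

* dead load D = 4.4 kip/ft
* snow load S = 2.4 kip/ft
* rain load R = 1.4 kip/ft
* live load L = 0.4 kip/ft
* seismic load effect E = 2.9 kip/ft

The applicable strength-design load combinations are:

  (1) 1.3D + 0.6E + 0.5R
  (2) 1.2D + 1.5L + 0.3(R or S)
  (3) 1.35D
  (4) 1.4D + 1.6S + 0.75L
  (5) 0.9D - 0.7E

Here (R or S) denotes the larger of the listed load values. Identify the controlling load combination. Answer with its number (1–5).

Combination 4

(R or S) → S = 2.4 kip/ft.
(1) 1.3(4.4) + 0.6(2.9) + 0.5(1.4) = 8.2
(2) 1.2(4.4) + 1.5(0.4) + 0.3(2.4) = 5.3 + 0.6 + 0.7 = 6.6
(3) 1.35(4.4) = 5.9
(4) 1.4(4.4) + 1.6(2.4) + 0.75(0.4) = 6.2 + 3.8 + 0.3 = 10.3
(5) 0.9(4.4) - 0.7(2.9) = 1.9
The largest value is 10.3 kip/ft from combination 4.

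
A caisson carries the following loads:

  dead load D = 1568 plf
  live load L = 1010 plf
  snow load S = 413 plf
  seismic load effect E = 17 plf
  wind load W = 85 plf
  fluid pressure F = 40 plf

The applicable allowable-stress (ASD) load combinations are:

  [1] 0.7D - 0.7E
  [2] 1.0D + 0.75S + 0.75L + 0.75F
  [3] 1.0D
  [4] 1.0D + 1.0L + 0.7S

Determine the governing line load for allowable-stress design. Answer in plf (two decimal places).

[1] 0.7(1568) - 0.7(17) = 1097.60 - 11.90 = 1085.70
[2] 1.0(1568) + 0.75(413) + 0.75(1010) + 0.75(40) = 1568.00 + 309.75 + 757.50 + 30.00 = 2665.25
[3] 1.0(1568) = 1568.00
[4] 1.0(1568) + 1.0(1010) + 0.7(413) = 1568.00 + 1010.00 + 289.10 = 2867.10
Combination 4 governs: w = 2867.10 plf.

2867.10 plf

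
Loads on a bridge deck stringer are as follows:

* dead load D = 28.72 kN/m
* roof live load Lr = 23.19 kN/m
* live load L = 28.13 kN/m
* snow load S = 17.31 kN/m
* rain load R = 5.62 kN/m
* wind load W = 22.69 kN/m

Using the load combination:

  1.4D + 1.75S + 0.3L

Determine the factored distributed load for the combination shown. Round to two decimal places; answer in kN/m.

78.94 kN/m

1.4(28.72) + 1.75(17.31) + 0.3(28.13) = 40.21 + 30.29 + 8.44 = 78.94
w_u = 78.94 kN/m.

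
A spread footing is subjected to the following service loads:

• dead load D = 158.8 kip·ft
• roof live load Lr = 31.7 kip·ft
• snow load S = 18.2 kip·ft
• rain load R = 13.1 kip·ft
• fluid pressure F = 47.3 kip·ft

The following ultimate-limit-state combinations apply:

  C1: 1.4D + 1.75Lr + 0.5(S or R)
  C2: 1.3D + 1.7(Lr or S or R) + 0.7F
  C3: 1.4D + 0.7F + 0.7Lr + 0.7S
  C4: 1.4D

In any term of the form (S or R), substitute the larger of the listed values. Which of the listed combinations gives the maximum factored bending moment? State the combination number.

Combination 2

(S or R) → S = 18.2 kip·ft; (Lr or S or R) → Lr = 31.7 kip·ft.
C1: 1.4(158.8) + 1.75(31.7) + 0.5(18.2) = 222.3 + 55.5 + 9.1 = 286.9
C2: 1.3(158.8) + 1.7(31.7) + 0.7(47.3) = 206.4 + 53.9 + 33.1 = 293.4
C3: 1.4(158.8) + 0.7(47.3) + 0.7(31.7) + 0.7(18.2) = 290.4
C4: 1.4(158.8) = 222.3
The largest value is 293.4 kip·ft from combination 2.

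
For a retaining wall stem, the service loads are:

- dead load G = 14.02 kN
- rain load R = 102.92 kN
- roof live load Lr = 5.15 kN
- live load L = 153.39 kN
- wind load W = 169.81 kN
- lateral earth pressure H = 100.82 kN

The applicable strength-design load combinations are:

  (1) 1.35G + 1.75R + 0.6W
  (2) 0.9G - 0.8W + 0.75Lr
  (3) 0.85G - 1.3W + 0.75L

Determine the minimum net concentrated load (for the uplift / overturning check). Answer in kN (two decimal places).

(1) 1.35(14.02) + 1.75(102.92) + 0.6(169.81) = 300.92
(2) 0.9(14.02) - 0.8(169.81) + 0.75(5.15) = 12.62 - 135.85 + 3.86 = -119.37
(3) 0.85(14.02) - 1.3(169.81) + 0.75(153.39) = 11.92 - 220.75 + 115.04 = -93.79
Combination 2 gives the minimum: -119.37 kN.

-119.37 kN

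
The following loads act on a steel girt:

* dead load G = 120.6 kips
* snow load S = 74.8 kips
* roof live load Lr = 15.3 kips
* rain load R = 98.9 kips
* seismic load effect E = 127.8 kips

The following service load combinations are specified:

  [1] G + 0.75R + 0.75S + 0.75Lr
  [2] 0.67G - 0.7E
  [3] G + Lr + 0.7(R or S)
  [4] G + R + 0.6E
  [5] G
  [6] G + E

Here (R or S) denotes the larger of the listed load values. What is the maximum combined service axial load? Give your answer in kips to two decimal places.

296.18 kips

(R or S) → R = 98.9 kips.
[1] 1.0(120.6) + 0.75(98.9) + 0.75(74.8) + 0.75(15.3) = 262.35
[2] 0.67(120.6) - 0.7(127.8) = 80.80 - 89.46 = -8.66
[3] 1.0(120.6) + 1.0(15.3) + 0.7(98.9) = 120.60 + 15.30 + 69.23 = 205.13
[4] 1.0(120.6) + 1.0(98.9) + 0.6(127.8) = 120.60 + 98.90 + 76.68 = 296.18
[5] 1.0(120.6) = 120.60
[6] 1.0(120.6) + 1.0(127.8) = 120.60 + 127.80 = 248.40
Maximum is from combination 4.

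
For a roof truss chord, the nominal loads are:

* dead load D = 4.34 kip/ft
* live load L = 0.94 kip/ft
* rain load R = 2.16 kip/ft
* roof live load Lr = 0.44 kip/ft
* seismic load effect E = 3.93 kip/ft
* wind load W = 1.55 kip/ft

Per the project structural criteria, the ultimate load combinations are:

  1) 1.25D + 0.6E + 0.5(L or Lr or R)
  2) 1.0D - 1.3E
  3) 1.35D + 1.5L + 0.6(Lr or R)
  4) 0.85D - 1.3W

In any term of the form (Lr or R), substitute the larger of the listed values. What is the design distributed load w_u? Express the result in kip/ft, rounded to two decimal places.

(L or Lr or R) → R = 2.16 kip/ft; (Lr or R) → R = 2.16 kip/ft.
1) 1.25(4.34) + 0.6(3.93) + 0.5(2.16) = 8.86
2) 1.0(4.34) - 1.3(3.93) = -0.77
3) 1.35(4.34) + 1.5(0.94) + 0.6(2.16) = 8.57
4) 0.85(4.34) - 1.3(1.55) = 1.67
Combination 1 governs: w_u = 8.86 kip/ft.

8.86 kip/ft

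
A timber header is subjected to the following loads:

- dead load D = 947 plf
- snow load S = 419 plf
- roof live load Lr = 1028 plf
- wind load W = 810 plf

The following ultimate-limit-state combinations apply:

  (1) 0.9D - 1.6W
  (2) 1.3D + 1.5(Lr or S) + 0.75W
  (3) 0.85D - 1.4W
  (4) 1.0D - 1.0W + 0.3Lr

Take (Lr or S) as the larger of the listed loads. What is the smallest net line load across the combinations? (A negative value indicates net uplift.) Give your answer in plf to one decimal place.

(Lr or S) → Lr = 1028 plf.
(1) 0.9(947) - 1.6(810) = -443.7
(2) 1.3(947) + 1.5(1028) + 0.75(810) = 3380.6
(3) 0.85(947) - 1.4(810) = -329.1
(4) 1.0(947) - 1.0(810) + 0.3(1028) = 445.4
Combination 1 gives the minimum: -443.7 plf.

-443.7 plf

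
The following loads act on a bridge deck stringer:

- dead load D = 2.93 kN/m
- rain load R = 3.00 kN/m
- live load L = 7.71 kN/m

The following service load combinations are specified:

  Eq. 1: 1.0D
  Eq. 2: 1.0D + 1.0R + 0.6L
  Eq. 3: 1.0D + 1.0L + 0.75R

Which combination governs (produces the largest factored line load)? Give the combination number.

Eq. 1: 1.0(2.93) = 2.93
Eq. 2: 1.0(2.93) + 1.0(3.00) + 0.6(7.71) = 2.93 + 3.00 + 4.63 = 10.56
Eq. 3: 1.0(2.93) + 1.0(7.71) + 0.75(3.00) = 2.93 + 7.71 + 2.25 = 12.89
The largest value is 12.89 kN/m from combination 3.

Combination 3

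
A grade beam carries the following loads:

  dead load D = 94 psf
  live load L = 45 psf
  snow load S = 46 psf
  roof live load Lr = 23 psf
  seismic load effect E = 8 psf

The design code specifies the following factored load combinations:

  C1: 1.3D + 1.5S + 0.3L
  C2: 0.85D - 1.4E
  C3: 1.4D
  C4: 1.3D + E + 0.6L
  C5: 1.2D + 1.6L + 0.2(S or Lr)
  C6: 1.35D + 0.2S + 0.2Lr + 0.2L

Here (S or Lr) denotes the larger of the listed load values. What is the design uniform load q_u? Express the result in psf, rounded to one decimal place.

204.7 psf

(S or Lr) → S = 46 psf.
C1: 1.3(94) + 1.5(46) + 0.3(45) = 122.2 + 69.0 + 13.5 = 204.7
C2: 0.85(94) - 1.4(8) = 79.9 - 11.2 = 68.7
C3: 1.4(94) = 131.6
C4: 1.3(94) + 1.0(8) + 0.6(45) = 122.2 + 8.0 + 27.0 = 157.2
C5: 1.2(94) + 1.6(45) + 0.2(46) = 112.8 + 72.0 + 9.2 = 194.0
C6: 1.35(94) + 0.2(46) + 0.2(23) + 0.2(45) = 126.9 + 9.2 + 4.6 + 9.0 = 149.7
The controlling combination is 1, giving 204.7 psf.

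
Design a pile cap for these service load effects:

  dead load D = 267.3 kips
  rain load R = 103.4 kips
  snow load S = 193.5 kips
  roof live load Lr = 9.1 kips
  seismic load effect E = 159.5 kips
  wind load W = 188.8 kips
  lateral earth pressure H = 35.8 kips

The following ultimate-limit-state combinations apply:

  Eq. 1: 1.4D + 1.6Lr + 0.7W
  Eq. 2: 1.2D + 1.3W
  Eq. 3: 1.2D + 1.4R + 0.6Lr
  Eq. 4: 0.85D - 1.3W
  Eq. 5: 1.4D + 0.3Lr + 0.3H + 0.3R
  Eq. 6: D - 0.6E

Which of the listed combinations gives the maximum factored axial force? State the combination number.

Eq. 1: 1.4(267.3) + 1.6(9.1) + 0.7(188.8) = 374.22 + 14.56 + 132.16 = 520.94
Eq. 2: 1.2(267.3) + 1.3(188.8) = 320.76 + 245.44 = 566.20
Eq. 3: 1.2(267.3) + 1.4(103.4) + 0.6(9.1) = 320.76 + 144.76 + 5.46 = 470.98
Eq. 4: 0.85(267.3) - 1.3(188.8) = -18.24
Eq. 5: 1.4(267.3) + 0.3(9.1) + 0.3(35.8) + 0.3(103.4) = 374.22 + 2.73 + 10.74 + 31.02 = 418.71
Eq. 6: 1.0(267.3) - 0.6(159.5) = 267.30 - 95.70 = 171.60
The largest value is 566.20 kips from combination 2.

Combination 2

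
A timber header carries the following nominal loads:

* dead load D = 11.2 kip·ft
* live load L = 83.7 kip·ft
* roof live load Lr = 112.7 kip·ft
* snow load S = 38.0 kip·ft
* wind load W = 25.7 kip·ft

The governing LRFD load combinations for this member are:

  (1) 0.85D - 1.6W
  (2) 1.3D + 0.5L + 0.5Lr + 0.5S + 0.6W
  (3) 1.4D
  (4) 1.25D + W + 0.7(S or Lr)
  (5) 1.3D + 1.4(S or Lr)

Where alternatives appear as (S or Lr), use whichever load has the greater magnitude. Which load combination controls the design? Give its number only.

(S or Lr) → Lr = 112.7 kip·ft.
(1) 0.85(11.2) - 1.6(25.7) = 9.5 - 41.1 = -31.6
(2) 1.3(11.2) + 0.5(83.7) + 0.5(112.7) + 0.5(38.0) + 0.6(25.7) = 147.2
(3) 1.4(11.2) = 15.7
(4) 1.25(11.2) + 1.0(25.7) + 0.7(112.7) = 14.0 + 25.7 + 78.9 = 118.6
(5) 1.3(11.2) + 1.4(112.7) = 172.3
The largest value is 172.3 kip·ft from combination 5.

Combination 5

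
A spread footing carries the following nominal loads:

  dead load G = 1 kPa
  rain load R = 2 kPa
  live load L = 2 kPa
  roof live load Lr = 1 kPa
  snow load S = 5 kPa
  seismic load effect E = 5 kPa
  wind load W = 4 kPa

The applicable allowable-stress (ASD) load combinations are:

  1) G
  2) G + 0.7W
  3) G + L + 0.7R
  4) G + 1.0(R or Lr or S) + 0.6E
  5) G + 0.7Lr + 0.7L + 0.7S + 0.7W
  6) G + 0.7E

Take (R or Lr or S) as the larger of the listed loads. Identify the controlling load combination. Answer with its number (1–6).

Combination 5

(R or Lr or S) → S = 5 kPa.
1) 1.0(1) = 1.00
2) 1.0(1) + 0.7(4) = 1.00 + 2.80 = 3.80
3) 1.0(1) + 1.0(2) + 0.7(2) = 1.00 + 2.00 + 1.40 = 4.40
4) 1.0(1) + 1.0(5) + 0.6(5) = 1.00 + 5.00 + 3.00 = 9.00
5) 1.0(1) + 0.7(1) + 0.7(2) + 0.7(5) + 0.7(4) = 1.00 + 0.70 + 1.40 + 3.50 + 2.80 = 9.40
6) 1.0(1) + 0.7(5) = 1.00 + 3.50 = 4.50
The largest value is 9.40 kPa from combination 5.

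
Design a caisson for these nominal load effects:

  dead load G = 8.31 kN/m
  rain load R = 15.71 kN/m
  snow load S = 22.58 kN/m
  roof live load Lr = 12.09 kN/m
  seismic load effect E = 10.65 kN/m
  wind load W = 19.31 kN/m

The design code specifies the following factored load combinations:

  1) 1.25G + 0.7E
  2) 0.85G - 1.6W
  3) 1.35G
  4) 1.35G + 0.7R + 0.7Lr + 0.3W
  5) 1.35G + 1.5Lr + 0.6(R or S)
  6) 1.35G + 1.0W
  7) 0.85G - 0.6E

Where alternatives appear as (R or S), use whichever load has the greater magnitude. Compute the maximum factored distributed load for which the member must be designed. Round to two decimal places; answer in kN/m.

42.90 kN/m

(R or S) → S = 22.58 kN/m.
1) 1.25(8.31) + 0.7(10.65) = 17.84
2) 0.85(8.31) - 1.6(19.31) = -23.83
3) 1.35(8.31) = 11.22
4) 1.35(8.31) + 0.7(15.71) + 0.7(12.09) + 0.3(19.31) = 36.47
5) 1.35(8.31) + 1.5(12.09) + 0.6(22.58) = 42.90
6) 1.35(8.31) + 1.0(19.31) = 30.53
7) 0.85(8.31) - 0.6(10.65) = 0.67
Combination 5 governs: w_u = 42.90 kN/m.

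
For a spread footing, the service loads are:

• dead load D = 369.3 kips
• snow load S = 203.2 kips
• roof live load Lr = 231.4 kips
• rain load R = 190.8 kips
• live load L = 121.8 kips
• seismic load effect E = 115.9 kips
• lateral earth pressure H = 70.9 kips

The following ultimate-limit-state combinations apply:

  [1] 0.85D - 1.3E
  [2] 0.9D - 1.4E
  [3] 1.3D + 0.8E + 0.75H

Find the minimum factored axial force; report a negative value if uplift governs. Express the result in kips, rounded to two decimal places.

163.24 kips

[1] 0.85(369.3) - 1.3(115.9) = 313.91 - 150.67 = 163.24
[2] 0.9(369.3) - 1.4(115.9) = 332.37 - 162.26 = 170.11
[3] 1.3(369.3) + 0.8(115.9) + 0.75(70.9) = 480.09 + 92.72 + 53.18 = 625.99
Combination 1 gives the minimum: 163.24 kips.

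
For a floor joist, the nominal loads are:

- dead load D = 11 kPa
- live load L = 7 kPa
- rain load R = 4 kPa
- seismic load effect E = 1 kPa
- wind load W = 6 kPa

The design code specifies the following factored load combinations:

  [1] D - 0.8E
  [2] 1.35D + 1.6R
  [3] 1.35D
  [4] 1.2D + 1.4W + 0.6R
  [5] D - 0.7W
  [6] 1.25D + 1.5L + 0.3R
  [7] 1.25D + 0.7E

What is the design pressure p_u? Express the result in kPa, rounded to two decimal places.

25.45 kPa

[1] 1.0(11) - 0.8(1) = 11.00 - 0.80 = 10.20
[2] 1.35(11) + 1.6(4) = 14.85 + 6.40 = 21.25
[3] 1.35(11) = 14.85
[4] 1.2(11) + 1.4(6) + 0.6(4) = 13.20 + 8.40 + 2.40 = 24.00
[5] 1.0(11) - 0.7(6) = 11.00 - 4.20 = 6.80
[6] 1.25(11) + 1.5(7) + 0.3(4) = 13.75 + 10.50 + 1.20 = 25.45
[7] 1.25(11) + 0.7(1) = 13.75 + 0.70 = 14.45
Combination 6 governs: p_u = 25.45 kPa.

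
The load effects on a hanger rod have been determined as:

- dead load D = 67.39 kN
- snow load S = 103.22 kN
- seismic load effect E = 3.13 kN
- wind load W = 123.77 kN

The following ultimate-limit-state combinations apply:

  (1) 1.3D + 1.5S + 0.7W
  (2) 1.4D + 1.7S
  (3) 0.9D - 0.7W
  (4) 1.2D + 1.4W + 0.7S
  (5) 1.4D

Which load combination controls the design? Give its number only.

(1) 1.3(67.39) + 1.5(103.22) + 0.7(123.77) = 87.61 + 154.83 + 86.64 = 329.08
(2) 1.4(67.39) + 1.7(103.22) = 94.35 + 175.47 = 269.82
(3) 0.9(67.39) - 0.7(123.77) = 60.65 - 86.64 = -25.99
(4) 1.2(67.39) + 1.4(123.77) + 0.7(103.22) = 80.87 + 173.28 + 72.25 = 326.40
(5) 1.4(67.39) = 94.35
The largest value is 329.08 kN from combination 1.

Combination 1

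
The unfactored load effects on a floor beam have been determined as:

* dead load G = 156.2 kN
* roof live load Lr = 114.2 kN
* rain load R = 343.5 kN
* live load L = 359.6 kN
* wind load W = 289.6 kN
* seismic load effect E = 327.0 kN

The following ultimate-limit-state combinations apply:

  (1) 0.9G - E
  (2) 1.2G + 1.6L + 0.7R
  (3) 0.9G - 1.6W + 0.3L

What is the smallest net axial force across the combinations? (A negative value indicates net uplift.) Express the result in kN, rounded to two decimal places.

-214.90 kN

(1) 0.9(156.2) - 1.0(327.0) = 140.58 - 327.00 = -186.42
(2) 1.2(156.2) + 1.6(359.6) + 0.7(343.5) = 187.44 + 575.36 + 240.45 = 1003.25
(3) 0.9(156.2) - 1.6(289.6) + 0.3(359.6) = 140.58 - 463.36 + 107.88 = -214.90
Combination 3 gives the minimum: -214.90 kN.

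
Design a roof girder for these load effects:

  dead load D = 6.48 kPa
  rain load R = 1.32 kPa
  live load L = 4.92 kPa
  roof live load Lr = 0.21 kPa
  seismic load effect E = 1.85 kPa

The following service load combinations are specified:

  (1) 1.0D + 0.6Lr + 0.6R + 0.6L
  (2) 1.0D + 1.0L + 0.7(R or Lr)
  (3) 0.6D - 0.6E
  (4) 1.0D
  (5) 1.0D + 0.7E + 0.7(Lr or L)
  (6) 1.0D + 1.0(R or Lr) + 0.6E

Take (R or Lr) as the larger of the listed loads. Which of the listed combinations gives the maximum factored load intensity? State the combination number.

Combination 2

(R or Lr) → R = 1.32 kPa; (Lr or L) → L = 4.92 kPa.
(1) 1.0(6.48) + 0.6(0.21) + 0.6(1.32) + 0.6(4.92) = 10.35
(2) 1.0(6.48) + 1.0(4.92) + 0.7(1.32) = 12.32
(3) 0.6(6.48) - 0.6(1.85) = 2.78
(4) 1.0(6.48) = 6.48
(5) 1.0(6.48) + 0.7(1.85) + 0.7(4.92) = 11.22
(6) 1.0(6.48) + 1.0(1.32) + 0.6(1.85) = 8.91
The largest value is 12.32 kPa from combination 2.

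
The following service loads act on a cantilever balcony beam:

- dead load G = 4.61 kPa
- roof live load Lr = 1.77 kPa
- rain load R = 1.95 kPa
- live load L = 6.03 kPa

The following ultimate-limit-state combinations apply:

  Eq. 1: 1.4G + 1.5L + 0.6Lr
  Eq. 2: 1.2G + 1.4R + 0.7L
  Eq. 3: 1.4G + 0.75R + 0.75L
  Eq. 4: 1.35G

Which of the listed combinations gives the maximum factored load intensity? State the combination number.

Combination 1

Eq. 1: 1.4(4.61) + 1.5(6.03) + 0.6(1.77) = 6.45 + 9.05 + 1.06 = 16.56
Eq. 2: 1.2(4.61) + 1.4(1.95) + 0.7(6.03) = 5.53 + 2.73 + 4.22 = 12.48
Eq. 3: 1.4(4.61) + 0.75(1.95) + 0.75(6.03) = 12.44
Eq. 4: 1.35(4.61) = 6.22
The largest value is 16.56 kPa from combination 1.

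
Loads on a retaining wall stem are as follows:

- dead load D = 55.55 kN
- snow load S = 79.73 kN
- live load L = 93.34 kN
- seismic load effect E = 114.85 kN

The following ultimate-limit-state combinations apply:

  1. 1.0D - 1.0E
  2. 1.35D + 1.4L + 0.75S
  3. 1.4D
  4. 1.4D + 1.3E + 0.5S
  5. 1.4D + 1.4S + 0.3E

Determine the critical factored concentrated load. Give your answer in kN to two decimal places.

266.94 kN

1. 1.0(55.55) - 1.0(114.85) = -59.30
2. 1.35(55.55) + 1.4(93.34) + 0.75(79.73) = 265.47
3. 1.4(55.55) = 77.77
4. 1.4(55.55) + 1.3(114.85) + 0.5(79.73) = 266.94
5. 1.4(55.55) + 1.4(79.73) + 0.3(114.85) = 223.85
Maximum is from combination 4.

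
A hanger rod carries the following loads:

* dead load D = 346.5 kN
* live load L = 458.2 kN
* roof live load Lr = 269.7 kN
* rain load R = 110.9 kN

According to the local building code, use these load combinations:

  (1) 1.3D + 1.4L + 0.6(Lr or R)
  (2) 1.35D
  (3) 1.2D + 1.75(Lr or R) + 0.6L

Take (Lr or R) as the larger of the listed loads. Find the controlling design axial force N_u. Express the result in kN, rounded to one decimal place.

(Lr or R) → Lr = 269.7 kN.
(1) 1.3(346.5) + 1.4(458.2) + 0.6(269.7) = 450.5 + 641.5 + 161.8 = 1253.8
(2) 1.35(346.5) = 467.8
(3) 1.2(346.5) + 1.75(269.7) + 0.6(458.2) = 415.8 + 472.0 + 274.9 = 1162.7
Maximum is from combination 1.

1253.8 kN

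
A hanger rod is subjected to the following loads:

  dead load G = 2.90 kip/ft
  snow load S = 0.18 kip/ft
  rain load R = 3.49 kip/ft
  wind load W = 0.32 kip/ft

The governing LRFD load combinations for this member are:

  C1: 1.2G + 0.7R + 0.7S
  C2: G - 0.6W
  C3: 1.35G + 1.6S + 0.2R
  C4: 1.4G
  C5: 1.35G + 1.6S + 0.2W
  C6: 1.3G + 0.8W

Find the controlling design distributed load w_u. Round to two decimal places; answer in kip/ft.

6.05 kip/ft

C1: 1.2(2.90) + 0.7(3.49) + 0.7(0.18) = 6.05
C2: 1.0(2.90) - 0.6(0.32) = 2.71
C3: 1.35(2.90) + 1.6(0.18) + 0.2(3.49) = 4.90
C4: 1.4(2.90) = 4.06
C5: 1.35(2.90) + 1.6(0.18) + 0.2(0.32) = 4.27
C6: 1.3(2.90) + 0.8(0.32) = 4.03
Maximum is from combination 1.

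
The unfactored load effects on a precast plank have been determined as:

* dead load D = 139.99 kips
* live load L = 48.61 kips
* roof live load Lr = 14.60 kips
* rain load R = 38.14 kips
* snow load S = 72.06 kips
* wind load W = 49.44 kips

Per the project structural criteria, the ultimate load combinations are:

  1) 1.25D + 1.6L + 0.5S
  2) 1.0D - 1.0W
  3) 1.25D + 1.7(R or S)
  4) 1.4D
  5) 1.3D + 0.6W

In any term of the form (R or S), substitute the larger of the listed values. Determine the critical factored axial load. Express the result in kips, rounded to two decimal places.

297.49 kips

(R or S) → S = 72.06 kips.
1) 1.25(139.99) + 1.6(48.61) + 0.5(72.06) = 288.79
2) 1.0(139.99) - 1.0(49.44) = 90.55
3) 1.25(139.99) + 1.7(72.06) = 297.49
4) 1.4(139.99) = 195.99
5) 1.3(139.99) + 0.6(49.44) = 211.65
Maximum is from combination 3.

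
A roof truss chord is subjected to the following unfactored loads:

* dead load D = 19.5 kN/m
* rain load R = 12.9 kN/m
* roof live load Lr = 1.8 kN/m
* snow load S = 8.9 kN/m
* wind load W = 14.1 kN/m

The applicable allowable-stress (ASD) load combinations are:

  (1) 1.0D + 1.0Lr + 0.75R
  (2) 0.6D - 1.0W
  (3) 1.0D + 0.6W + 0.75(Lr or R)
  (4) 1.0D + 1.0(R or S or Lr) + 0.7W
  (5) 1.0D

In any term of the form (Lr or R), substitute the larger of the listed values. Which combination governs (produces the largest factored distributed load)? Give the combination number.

(Lr or R) → R = 12.9 kN/m; (R or S or Lr) → R = 12.9 kN/m.
(1) 1.0(19.5) + 1.0(1.8) + 0.75(12.9) = 19.5 + 1.8 + 9.7 = 31.0
(2) 0.6(19.5) - 1.0(14.1) = 11.7 - 14.1 = -2.4
(3) 1.0(19.5) + 0.6(14.1) + 0.75(12.9) = 37.6
(4) 1.0(19.5) + 1.0(12.9) + 0.7(14.1) = 19.5 + 12.9 + 9.9 = 42.3
(5) 1.0(19.5) = 19.5
The largest value is 42.3 kN/m from combination 4.

Combination 4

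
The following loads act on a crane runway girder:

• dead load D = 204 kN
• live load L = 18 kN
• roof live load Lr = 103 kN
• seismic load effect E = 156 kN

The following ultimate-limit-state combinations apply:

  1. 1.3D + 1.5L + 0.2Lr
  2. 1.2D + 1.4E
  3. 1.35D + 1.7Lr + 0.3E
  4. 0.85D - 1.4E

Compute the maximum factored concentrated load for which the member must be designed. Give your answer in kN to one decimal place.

497.3 kN

1. 1.3(204) + 1.5(18) + 0.2(103) = 312.8
2. 1.2(204) + 1.4(156) = 463.2
3. 1.35(204) + 1.7(103) + 0.3(156) = 497.3
4. 0.85(204) - 1.4(156) = -45.0
Combination 3 governs: P_u = 497.3 kN.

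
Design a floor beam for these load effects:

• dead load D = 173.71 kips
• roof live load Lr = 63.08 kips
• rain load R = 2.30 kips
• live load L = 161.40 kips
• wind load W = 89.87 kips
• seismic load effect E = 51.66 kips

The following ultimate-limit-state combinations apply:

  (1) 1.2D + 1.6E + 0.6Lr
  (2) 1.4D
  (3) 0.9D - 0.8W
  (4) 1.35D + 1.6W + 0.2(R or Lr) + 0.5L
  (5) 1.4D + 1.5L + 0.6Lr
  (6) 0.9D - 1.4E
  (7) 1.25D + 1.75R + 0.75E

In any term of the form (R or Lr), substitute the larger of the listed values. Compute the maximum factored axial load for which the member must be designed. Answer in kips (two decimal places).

523.14 kips

(R or Lr) → Lr = 63.08 kips.
(1) 1.2(173.71) + 1.6(51.66) + 0.6(63.08) = 208.45 + 82.66 + 37.85 = 328.96
(2) 1.4(173.71) = 243.19
(3) 0.9(173.71) - 0.8(89.87) = 156.34 - 71.90 = 84.44
(4) 1.35(173.71) + 1.6(89.87) + 0.2(63.08) + 0.5(161.40) = 234.51 + 143.79 + 12.62 + 80.70 = 471.62
(5) 1.4(173.71) + 1.5(161.40) + 0.6(63.08) = 243.19 + 242.10 + 37.85 = 523.14
(6) 0.9(173.71) - 1.4(51.66) = 156.34 - 72.32 = 84.02
(7) 1.25(173.71) + 1.75(2.30) + 0.75(51.66) = 259.91
The controlling combination is 5, giving 523.14 kips.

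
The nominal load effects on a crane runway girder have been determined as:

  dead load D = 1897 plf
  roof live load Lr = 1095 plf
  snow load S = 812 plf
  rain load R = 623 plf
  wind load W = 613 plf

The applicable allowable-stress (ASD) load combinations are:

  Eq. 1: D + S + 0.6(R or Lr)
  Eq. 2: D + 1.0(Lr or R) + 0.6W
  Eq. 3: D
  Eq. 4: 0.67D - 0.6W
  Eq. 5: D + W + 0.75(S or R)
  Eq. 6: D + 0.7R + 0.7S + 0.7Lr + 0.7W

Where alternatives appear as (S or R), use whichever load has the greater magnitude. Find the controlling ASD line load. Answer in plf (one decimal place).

(R or Lr) → Lr = 1095 plf; (Lr or R) → Lr = 1095 plf; (S or R) → S = 812 plf.
Eq. 1: 1.0(1897) + 1.0(812) + 0.6(1095) = 1897.0 + 812.0 + 657.0 = 3366.0
Eq. 2: 1.0(1897) + 1.0(1095) + 0.6(613) = 1897.0 + 1095.0 + 367.8 = 3359.8
Eq. 3: 1.0(1897) = 1897.0
Eq. 4: 0.67(1897) - 0.6(613) = 1271.0 - 367.8 = 903.2
Eq. 5: 1.0(1897) + 1.0(613) + 0.75(812) = 1897.0 + 613.0 + 609.0 = 3119.0
Eq. 6: 1.0(1897) + 0.7(623) + 0.7(812) + 0.7(1095) + 0.7(613) = 1897.0 + 436.1 + 568.4 + 766.5 + 429.1 = 4097.1
Combination 6 governs: w = 4097.1 plf.

4097.1 plf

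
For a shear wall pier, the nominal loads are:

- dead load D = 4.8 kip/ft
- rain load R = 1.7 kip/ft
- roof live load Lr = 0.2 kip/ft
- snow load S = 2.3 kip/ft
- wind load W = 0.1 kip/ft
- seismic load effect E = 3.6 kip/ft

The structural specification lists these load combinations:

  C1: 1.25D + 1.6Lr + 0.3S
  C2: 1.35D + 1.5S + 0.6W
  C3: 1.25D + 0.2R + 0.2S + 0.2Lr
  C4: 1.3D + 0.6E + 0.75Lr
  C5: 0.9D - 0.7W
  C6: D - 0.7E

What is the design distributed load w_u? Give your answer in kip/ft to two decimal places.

C1: 1.25(4.8) + 1.6(0.2) + 0.3(2.3) = 6.00 + 0.32 + 0.69 = 7.01
C2: 1.35(4.8) + 1.5(2.3) + 0.6(0.1) = 6.48 + 3.45 + 0.06 = 9.99
C3: 1.25(4.8) + 0.2(1.7) + 0.2(2.3) + 0.2(0.2) = 6.00 + 0.34 + 0.46 + 0.04 = 6.84
C4: 1.3(4.8) + 0.6(3.6) + 0.75(0.2) = 6.24 + 2.16 + 0.15 = 8.55
C5: 0.9(4.8) - 0.7(0.1) = 4.32 - 0.07 = 4.25
C6: 1.0(4.8) - 0.7(3.6) = 4.80 - 2.52 = 2.28
Combination 2 governs: w_u = 9.99 kip/ft.

9.99 kip/ft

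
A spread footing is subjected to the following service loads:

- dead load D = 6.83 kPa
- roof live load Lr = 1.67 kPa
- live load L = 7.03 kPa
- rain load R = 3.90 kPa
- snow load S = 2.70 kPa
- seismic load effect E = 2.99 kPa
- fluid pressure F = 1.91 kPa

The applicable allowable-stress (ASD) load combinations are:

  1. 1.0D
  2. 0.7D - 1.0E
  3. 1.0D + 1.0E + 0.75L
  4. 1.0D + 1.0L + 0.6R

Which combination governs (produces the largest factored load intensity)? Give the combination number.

1. 1.0(6.83) = 6.83
2. 0.7(6.83) - 1.0(2.99) = 4.78 - 2.99 = 1.79
3. 1.0(6.83) + 1.0(2.99) + 0.75(7.03) = 6.83 + 2.99 + 5.27 = 15.09
4. 1.0(6.83) + 1.0(7.03) + 0.6(3.90) = 6.83 + 7.03 + 2.34 = 16.20
The largest value is 16.20 kPa from combination 4.

Combination 4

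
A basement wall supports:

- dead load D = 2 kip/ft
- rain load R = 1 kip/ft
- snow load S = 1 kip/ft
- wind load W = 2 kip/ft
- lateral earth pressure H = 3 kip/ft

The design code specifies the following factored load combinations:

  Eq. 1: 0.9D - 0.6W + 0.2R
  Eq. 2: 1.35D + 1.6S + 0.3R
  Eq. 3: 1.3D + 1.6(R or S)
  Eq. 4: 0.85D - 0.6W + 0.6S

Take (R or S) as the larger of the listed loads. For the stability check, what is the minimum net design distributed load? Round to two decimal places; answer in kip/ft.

(R or S) → R = 1 kip/ft.
Eq. 1: 0.9(2) - 0.6(2) + 0.2(1) = 1.80 - 1.20 + 0.20 = 0.80
Eq. 2: 1.35(2) + 1.6(1) + 0.3(1) = 2.70 + 1.60 + 0.30 = 4.60
Eq. 3: 1.3(2) + 1.6(1) = 2.60 + 1.60 = 4.20
Eq. 4: 0.85(2) - 0.6(2) + 0.6(1) = 1.70 - 1.20 + 0.60 = 1.10
Combination 1 gives the minimum: 0.80 kip/ft.

0.80 kip/ft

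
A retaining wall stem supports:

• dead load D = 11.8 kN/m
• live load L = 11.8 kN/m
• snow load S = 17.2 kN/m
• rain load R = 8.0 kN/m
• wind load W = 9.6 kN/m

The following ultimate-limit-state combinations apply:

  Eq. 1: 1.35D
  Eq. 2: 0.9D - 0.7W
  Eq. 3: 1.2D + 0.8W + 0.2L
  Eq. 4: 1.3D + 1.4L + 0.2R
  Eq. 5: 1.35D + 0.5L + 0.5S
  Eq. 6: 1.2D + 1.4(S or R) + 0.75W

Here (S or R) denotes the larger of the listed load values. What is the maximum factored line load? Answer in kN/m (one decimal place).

45.4 kN/m

(S or R) → S = 17.2 kN/m.
Eq. 1: 1.35(11.8) = 15.9
Eq. 2: 0.9(11.8) - 0.7(9.6) = 3.9
Eq. 3: 1.2(11.8) + 0.8(9.6) + 0.2(11.8) = 24.2
Eq. 4: 1.3(11.8) + 1.4(11.8) + 0.2(8.0) = 33.5
Eq. 5: 1.35(11.8) + 0.5(11.8) + 0.5(17.2) = 30.4
Eq. 6: 1.2(11.8) + 1.4(17.2) + 0.75(9.6) = 45.4
The controlling combination is 6, giving 45.4 kN/m.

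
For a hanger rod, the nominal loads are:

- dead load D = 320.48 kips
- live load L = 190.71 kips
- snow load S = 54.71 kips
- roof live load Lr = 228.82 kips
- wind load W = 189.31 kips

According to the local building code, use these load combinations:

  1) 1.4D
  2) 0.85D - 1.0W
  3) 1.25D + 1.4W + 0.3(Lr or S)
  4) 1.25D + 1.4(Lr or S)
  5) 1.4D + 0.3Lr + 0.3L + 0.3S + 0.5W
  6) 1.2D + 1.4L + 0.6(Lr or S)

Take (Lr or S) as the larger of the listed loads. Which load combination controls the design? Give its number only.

(Lr or S) → Lr = 228.82 kips.
1) 1.4(320.48) = 448.67
2) 0.85(320.48) - 1.0(189.31) = 272.41 - 189.31 = 83.10
3) 1.25(320.48) + 1.4(189.31) + 0.3(228.82) = 400.60 + 265.03 + 68.65 = 734.28
4) 1.25(320.48) + 1.4(228.82) = 400.60 + 320.35 = 720.95
5) 1.4(320.48) + 0.3(228.82) + 0.3(190.71) + 0.3(54.71) + 0.5(189.31) = 448.67 + 68.65 + 57.21 + 16.41 + 94.66 = 685.60
6) 1.2(320.48) + 1.4(190.71) + 0.6(228.82) = 384.58 + 266.99 + 137.29 = 788.86
The largest value is 788.86 kips from combination 6.

Combination 6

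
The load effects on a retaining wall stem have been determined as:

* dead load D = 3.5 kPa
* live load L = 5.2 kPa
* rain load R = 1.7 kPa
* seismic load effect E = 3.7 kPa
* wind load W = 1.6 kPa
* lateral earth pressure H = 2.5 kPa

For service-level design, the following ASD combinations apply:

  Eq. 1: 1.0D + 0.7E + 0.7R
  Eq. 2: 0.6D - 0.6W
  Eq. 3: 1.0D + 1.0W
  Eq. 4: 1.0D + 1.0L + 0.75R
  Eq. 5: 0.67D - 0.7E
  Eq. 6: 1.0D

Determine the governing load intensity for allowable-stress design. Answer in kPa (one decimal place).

Eq. 1: 1.0(3.5) + 0.7(3.7) + 0.7(1.7) = 3.5 + 2.6 + 1.2 = 7.3
Eq. 2: 0.6(3.5) - 0.6(1.6) = 2.1 - 1.0 = 1.1
Eq. 3: 1.0(3.5) + 1.0(1.6) = 3.5 + 1.6 = 5.1
Eq. 4: 1.0(3.5) + 1.0(5.2) + 0.75(1.7) = 3.5 + 5.2 + 1.3 = 10.0
Eq. 5: 0.67(3.5) - 0.7(3.7) = -0.2
Eq. 6: 1.0(3.5) = 3.5
The controlling combination is 4, giving 10.0 kPa.

10.0 kPa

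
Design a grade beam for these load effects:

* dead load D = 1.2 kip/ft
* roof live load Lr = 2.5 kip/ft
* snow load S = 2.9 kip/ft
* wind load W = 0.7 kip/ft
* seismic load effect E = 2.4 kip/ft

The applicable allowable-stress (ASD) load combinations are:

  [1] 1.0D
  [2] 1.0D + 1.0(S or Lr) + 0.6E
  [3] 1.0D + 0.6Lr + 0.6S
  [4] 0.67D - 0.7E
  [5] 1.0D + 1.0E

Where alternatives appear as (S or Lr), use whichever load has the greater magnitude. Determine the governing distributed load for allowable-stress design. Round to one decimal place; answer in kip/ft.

(S or Lr) → S = 2.9 kip/ft.
[1] 1.0(1.2) = 1.2
[2] 1.0(1.2) + 1.0(2.9) + 0.6(2.4) = 1.2 + 2.9 + 1.4 = 5.5
[3] 1.0(1.2) + 0.6(2.5) + 0.6(2.9) = 1.2 + 1.5 + 1.7 = 4.4
[4] 0.67(1.2) - 0.7(2.4) = 0.8 - 1.7 = -0.9
[5] 1.0(1.2) + 1.0(2.4) = 1.2 + 2.4 = 3.6
The controlling combination is 2, giving 5.5 kip/ft.

5.5 kip/ft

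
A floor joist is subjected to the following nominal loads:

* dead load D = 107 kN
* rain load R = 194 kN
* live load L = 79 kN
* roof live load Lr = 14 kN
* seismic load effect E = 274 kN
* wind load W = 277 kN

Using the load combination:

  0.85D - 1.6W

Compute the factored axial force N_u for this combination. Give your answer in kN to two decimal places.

-352.25 kN

0.85(107) - 1.6(277) = 90.95 - 443.20 = -352.25
N_u = -352.25 kN.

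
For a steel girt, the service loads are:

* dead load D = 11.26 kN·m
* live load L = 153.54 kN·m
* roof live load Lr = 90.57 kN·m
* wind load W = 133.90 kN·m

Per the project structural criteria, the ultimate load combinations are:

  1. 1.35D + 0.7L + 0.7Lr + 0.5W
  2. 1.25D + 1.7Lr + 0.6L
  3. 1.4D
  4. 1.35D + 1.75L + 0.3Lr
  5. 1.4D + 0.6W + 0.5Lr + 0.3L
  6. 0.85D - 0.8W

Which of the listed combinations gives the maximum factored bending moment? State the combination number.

1. 1.35(11.26) + 0.7(153.54) + 0.7(90.57) + 0.5(133.90) = 15.20 + 107.48 + 63.40 + 66.95 = 253.03
2. 1.25(11.26) + 1.7(90.57) + 0.6(153.54) = 14.08 + 153.97 + 92.12 = 260.17
3. 1.4(11.26) = 15.76
4. 1.35(11.26) + 1.75(153.54) + 0.3(90.57) = 15.20 + 268.70 + 27.17 = 311.07
5. 1.4(11.26) + 0.6(133.90) + 0.5(90.57) + 0.3(153.54) = 15.76 + 80.34 + 45.29 + 46.06 = 187.45
6. 0.85(11.26) - 0.8(133.90) = 9.57 - 107.12 = -97.55
The largest value is 311.07 kN·m from combination 4.

Combination 4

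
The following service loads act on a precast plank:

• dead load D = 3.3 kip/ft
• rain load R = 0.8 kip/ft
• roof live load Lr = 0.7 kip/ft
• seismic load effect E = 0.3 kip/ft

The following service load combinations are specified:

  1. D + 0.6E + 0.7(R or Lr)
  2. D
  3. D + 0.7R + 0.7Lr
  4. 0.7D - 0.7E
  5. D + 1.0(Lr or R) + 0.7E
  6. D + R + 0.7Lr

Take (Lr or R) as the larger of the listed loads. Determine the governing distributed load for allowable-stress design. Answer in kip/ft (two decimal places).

4.59 kip/ft

(R or Lr) → R = 0.8 kip/ft; (Lr or R) → R = 0.8 kip/ft.
1. 1.0(3.3) + 0.6(0.3) + 0.7(0.8) = 3.30 + 0.18 + 0.56 = 4.04
2. 1.0(3.3) = 3.30
3. 1.0(3.3) + 0.7(0.8) + 0.7(0.7) = 3.30 + 0.56 + 0.49 = 4.35
4. 0.7(3.3) - 0.7(0.3) = 2.31 - 0.21 = 2.10
5. 1.0(3.3) + 1.0(0.8) + 0.7(0.3) = 3.30 + 0.80 + 0.21 = 4.31
6. 1.0(3.3) + 1.0(0.8) + 0.7(0.7) = 3.30 + 0.80 + 0.49 = 4.59
The controlling combination is 6, giving 4.59 kip/ft.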